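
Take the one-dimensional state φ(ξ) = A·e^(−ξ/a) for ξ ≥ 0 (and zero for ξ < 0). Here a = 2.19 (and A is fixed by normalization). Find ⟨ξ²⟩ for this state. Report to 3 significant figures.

⟨ξ^2⟩ ≈ 2.40

By definition ⟨ξ²⟩ = ∫ ξ^2 |φ(ξ)|² dξ.
With ∫₀^∞ ξ^2 e^(−αξ) dξ = 2!/α^3, the ratio of the moment integral to the normalization integral gives ⟨ξ²⟩ = a^2/2.
Putting a = 2.19 gives 2.398.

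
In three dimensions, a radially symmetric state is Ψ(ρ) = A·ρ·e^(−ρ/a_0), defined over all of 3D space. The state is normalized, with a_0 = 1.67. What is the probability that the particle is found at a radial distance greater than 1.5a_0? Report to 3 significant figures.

P ≈ 0.815

With dV = 4πρ²dρ, the probability is ∫|Ψ|² dV over ρ > 1.5a_0.
The full normalization integral is A²·[3·π·a_0^5] = 1, fixing A².
In terms of u = ρ/a_0 (A², 4π and the length scale all cancel between numerator and denominator), P = [∫_{1.5}^{∞} u^4·e^(-2·u) du] / [∫_{0}^{∞} u^4·e^(-2·u) du].
An antiderivative of u^4·e^(-2·u) is -(u^4/2 + u^3 + 3·u^2/2 + 3·u/2 + 3/4)·e^(-2·u); evaluating from 1.5 to ∞ gives 393·e^(-3)/32, while the full integral is 3/4.
This evaluates to P = 0.8153.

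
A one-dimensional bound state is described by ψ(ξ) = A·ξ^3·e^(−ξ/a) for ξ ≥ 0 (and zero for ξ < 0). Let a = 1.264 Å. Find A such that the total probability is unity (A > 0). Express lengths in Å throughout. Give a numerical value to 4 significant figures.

Require ∫ |ψ|² dξ = 1 over the whole domain.
The integral (without the A² prefactor) comes out to 45·a^7/8.
Hence A² = 1/[45·a^7/8].
Substituting a = 1.264 gives A² = 0.034486, so A = 0.18571.

A ≈ 0.1857 Å^(-7/2)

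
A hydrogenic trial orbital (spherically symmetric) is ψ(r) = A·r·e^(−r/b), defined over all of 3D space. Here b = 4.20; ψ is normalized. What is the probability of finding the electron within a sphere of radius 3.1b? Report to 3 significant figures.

P = ∫ |ψ|² 4πr² dr over r ≤ 3.1b.
Normalization gives A² = 1/(3·π·b^5).
Substituting u = r/b, A², 4π and the length scale all cancel in the ratio: P = ∫_{0}^{3.1} u^4·e^(-2·u) du / ∫_{0}^{∞} u^4·e^(-2·u) du.
With ∫ u^4·e^(-2·u) du = -(u^4/2 + u^3 + 3·u^2/2 + 3·u/2 + 3/4)·e^(-2·u) + C, the region integral is ≈ 0.55562 and the full one is 3/4.
The region integral divided by the full integral gives P = 0.7408.

P ≈ 0.741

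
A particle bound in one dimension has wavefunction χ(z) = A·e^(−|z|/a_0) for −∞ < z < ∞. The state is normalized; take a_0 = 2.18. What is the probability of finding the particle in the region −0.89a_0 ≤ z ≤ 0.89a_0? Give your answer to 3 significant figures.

The probability is P = ∫ |χ|² dz over [−0.89a_0, 0.89a_0].
With A² fixed by ∫|χ|² = 1, i.e. A² = (a_0)^(−1), substitute and integrate.
By symmetry take twice the z ≥ 0 contribution in numerator and denominator; the 2's cancel. In terms of u = z/a_0 (A² and the length scale cancel between numerator and denominator), P = [∫_{0}^{0.89} e^(-2·u) du] / [∫_{0}^{∞} e^(-2·u) du].
With ∫ e^(-2·u) du = -e^(-2·u)/2 + C, the region integral is 1/2 - e^(-89/50)/2 and the full one is 1/2.
The result is P = 0.8314.

P ≈ 0.831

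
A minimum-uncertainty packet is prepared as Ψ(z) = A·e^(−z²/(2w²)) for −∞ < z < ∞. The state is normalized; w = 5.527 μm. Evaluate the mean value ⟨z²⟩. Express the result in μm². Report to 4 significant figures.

⟨z^2⟩ ≈ 15.27 μm^2

⟨z²⟩ = ∫ z^2 |Ψ|² dz over the full domain.
With ∫_{−∞}^{∞} z^(2m) e^(−αz²) dz = (2m−1)!!·√π / (2^m α^(m+1/2)), evaluating both integrals, ⟨z²⟩ = w^2/2.
With w = 5.527, ⟨z^2⟩ = 15.274.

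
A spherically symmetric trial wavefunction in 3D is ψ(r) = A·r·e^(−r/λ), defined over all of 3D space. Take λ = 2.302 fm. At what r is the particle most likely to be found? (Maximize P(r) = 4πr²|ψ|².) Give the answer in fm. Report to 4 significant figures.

Set d/dr [P(r) = 4πr²|ψ|²] = 0 and solve for r > 0.
This gives r = 2·λ.
With λ = 2.302, the most probable radial distance is 4.6040 fm.

r ≈ 4.604 fm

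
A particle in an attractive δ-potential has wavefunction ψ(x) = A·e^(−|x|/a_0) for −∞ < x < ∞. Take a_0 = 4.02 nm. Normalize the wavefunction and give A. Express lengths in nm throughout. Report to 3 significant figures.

A ≈ 0.499 nm^(-1/2)

We need A² ∫|f|² dx = 1, taking the integral from −∞ to ∞.
Recall ∫₀^∞ x^m e^(−x/β) dx = m!·β^(m+1), ∫|ψ|² dx = A²·(a_0).
Hence A² = 1/[a_0].
Plugging in a_0 = 4.02 yields A = 0.4988.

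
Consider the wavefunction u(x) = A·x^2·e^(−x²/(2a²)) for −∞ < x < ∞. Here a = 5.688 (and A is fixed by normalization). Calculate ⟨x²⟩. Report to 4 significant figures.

⟨x^2⟩ ≈ 80.88

⟨x²⟩ = ∫ x^2 |u|² dx over the full domain.
Using the Gaussian integral ∫_{−∞}^{∞} e^(−αx²) dx = √(π/α), since the A² factors cancel between numerator and denominator, ⟨x²⟩ = 5·a^2/2.
With a = 5.688, ⟨x^2⟩ = 80.883.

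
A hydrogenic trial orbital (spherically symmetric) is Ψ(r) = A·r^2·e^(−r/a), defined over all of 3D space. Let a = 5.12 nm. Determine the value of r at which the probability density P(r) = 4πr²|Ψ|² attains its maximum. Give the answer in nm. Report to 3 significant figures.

r ≈ 15.4 nm

Set d/dr [P(r) = 4πr²|Ψ|²] = 0 and solve for r > 0.
This gives r = 3·a.
With a = 5.12, the most probable radial distance is 15.36 nm.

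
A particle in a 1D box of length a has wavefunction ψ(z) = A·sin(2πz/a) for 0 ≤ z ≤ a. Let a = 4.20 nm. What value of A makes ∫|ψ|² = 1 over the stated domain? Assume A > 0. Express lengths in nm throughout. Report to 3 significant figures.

A ≈ 0.690 nm^(-1/2)

Require ∫ |ψ|² dz = 1 over the whole domain.
With ∫₀^a sin²(nπz/a) dz = a/2, ∫|ψ|² dz = A²·(a/2).
So A² = (a/2)^(−1).
With a = 4.20: A² = 0.4762 and A = 0.6901.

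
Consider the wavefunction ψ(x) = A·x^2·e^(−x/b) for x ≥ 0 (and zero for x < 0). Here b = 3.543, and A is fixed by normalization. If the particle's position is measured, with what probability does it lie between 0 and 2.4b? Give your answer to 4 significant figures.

P ≈ 0.5237

The probability is P = ∫ |ψ|² dx over [0, 2.4b].
Since A² = 1/(3·b^5/4), this is the region integral divided by the full normalization integral.
Substituting u = x/b, A² and the length scale cancel in the ratio: P = ∫_{0}^{2.4} u^4·e^(-2·u) du / ∫_{0}^{∞} u^4·e^(-2·u) du.
With ∫ u^4·e^(-2·u) du = -(u^4/2 + u^3 + 3·u^2/2 + 3·u/2 + 3/4)·e^(-2·u) + C, the region integral is ≈ 0.392806 and the full one is 3/4.
The result is P = 0.52374.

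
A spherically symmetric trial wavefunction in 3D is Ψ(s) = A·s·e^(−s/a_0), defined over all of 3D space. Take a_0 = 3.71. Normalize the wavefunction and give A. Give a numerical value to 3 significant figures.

Require ∫ |Ψ|² 4πs² ds = 1 over the whole domain.
(Spherical symmetry: dV = 4πs² ds.)
With ∫₀^∞ s^4 e^(−αs) ds = 4!/α^5, the integral (without the A² prefactor) comes out to 3·π·a_0^5.
Setting this equal to 1 gives A² = 1/(3·π·a_0^5).
Substituting a_0 = 3.71 gives A² = 0.0001510, so A = 0.01229.

A ≈ 0.0123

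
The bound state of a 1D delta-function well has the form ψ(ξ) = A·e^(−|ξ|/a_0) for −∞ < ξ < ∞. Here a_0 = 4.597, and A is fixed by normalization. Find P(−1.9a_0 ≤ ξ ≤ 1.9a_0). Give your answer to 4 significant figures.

|ψ|² is the probability density, so P = ∫_{−1.9a_0}^{1.9a_0} |ψ|² dξ.
With A² fixed by ∫|ψ|² = 1, i.e. A² = (a_0)^(−1), substitute and integrate.
Both integrals are even about ξ = 0, so only the ξ ≥ 0 halves are needed (the factors of 2 cancel). Let u = ξ/a_0; then A² and the length scale cancel, so P = ∫_{0}^{1.9} e^(-2·u) du ÷ ∫_{0}^{∞} e^(-2·u) du.
Using ∫ e^(-2·u) du = -e^(-2·u)/2, the numerator is 1/2 - e^(-19/5)/2 and the denominator is 1/2.
Evaluating gives P = 0.97763.

P ≈ 0.9776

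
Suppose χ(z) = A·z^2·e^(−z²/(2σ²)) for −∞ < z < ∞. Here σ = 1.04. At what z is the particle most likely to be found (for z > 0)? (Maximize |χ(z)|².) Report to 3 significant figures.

z ≈ 1.47

The maximum of |χ(z)|² occurs where its derivative vanishes.
This gives z = √(2)·σ.
With σ = 1.04, the value of z > 0 at which the probability density is greatest is 1.471.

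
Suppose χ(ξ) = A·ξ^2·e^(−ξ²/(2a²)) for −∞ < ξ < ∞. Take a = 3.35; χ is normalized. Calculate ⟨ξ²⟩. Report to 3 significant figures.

The expectation value is the |χ|²-weighted average of ξ^2: ∫ ξ^2|χ|² dξ.
Differentiating ∫e^(−αξ²) dξ = √(π/α) under α to get the higher moments, evaluating both integrals, ⟨ξ²⟩ = 5·a^2/2.
With a = 3.35, ⟨ξ^2⟩ = 28.06.

⟨ξ^2⟩ ≈ 28.1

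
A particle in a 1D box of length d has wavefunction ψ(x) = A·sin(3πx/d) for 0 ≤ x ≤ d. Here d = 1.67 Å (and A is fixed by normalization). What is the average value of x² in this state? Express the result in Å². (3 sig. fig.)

By definition ⟨x²⟩ = ∫ x^2 |ψ(x)|² dx.
With ∫₀^d sin²(nπx/d) dx = d/2, evaluating both integrals, ⟨x²⟩ = -d^2/(18·π^2) + d^2/3.
With d = 1.67, ⟨x^2⟩ = 0.9139.

⟨x^2⟩ ≈ 0.914 Å^2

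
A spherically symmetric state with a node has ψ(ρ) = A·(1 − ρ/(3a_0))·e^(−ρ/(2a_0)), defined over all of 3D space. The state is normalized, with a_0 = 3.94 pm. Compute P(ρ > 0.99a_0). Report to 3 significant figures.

P ≈ 0.861

Integrate the radial probability density 4πρ²|ψ|² over ρ > 0.99a_0.
The full normalization integral is A²·[8·π·a_0^3/3] = 1, fixing A².
Let u = ρ/a_0; then A², 4π and the length scale all cancel, so P = ∫_{0.99}^{∞} u^2·(1 - u/3)^2·e^(-u) du ÷ ∫_{0}^{∞} u^2·(1 - u/3)^2·e^(-u) du.
An antiderivative of u^2·(1 - u/3)^2·e^(-u) is (-u^4 + 2·u^3 - 3·u^2 - 6·u - 6)·e^(-u)/9; evaluating from 0.99 to ∞ gives ≈ 0.57389, while the full integral is 2/3.
The region integral divided by the full integral gives P = 0.8608.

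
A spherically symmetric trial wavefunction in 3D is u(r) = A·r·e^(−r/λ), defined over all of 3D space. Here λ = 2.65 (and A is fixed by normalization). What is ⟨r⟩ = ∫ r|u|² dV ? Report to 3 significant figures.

⟨r⟩ ≈ 6.63

The expectation value is the |u|²-weighted average of r: ∫ r|u|² 4πr² dr.
Since the A² factors cancel between numerator and denominator, ⟨r⟩ = 5·λ/2.
Putting λ = 2.65 gives 6.625.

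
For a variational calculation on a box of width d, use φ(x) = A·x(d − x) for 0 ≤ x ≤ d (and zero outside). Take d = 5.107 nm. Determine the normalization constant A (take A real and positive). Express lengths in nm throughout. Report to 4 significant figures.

We need A² ∫|f|² dx = 1, taking the integral from 0 to d.
Expanding the polynomial and integrating term by term, carrying out the integral gives A² · d^5/30.
Setting this equal to 1 gives A² = 1/(d^5/30).
With d = 5.107: A² = 0.0086356 and A = 0.092928.

A ≈ 0.09293 nm^(-5/2)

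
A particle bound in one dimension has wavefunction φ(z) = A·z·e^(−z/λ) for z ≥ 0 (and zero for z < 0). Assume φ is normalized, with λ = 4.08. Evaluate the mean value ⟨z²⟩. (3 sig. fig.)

By definition ⟨z²⟩ = ∫ z^2 |φ(z)|² dz.
Using ∫₀^∞ zⁿ e^(−αz) dz = n!/αⁿ⁺¹, the ratio of the moment integral to the normalization integral gives ⟨z²⟩ = 3·λ^2.
Putting λ = 4.08 gives 49.94.

⟨z^2⟩ ≈ 49.9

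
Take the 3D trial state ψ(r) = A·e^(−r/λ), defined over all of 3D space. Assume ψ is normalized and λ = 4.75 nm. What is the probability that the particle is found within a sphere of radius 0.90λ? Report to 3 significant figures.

Integrate the radial probability density 4πr²|ψ|² over r ≤ 0.90λ.
The full normalization integral is A²·[π·λ^3] = 1, fixing A².
Let u = r/λ; then A², 4π and the length scale all cancel, so P = ∫_{0}^{0.90} u^2·e^(-2·u) du ÷ ∫_{0}^{∞} u^2·e^(-2·u) du.
An antiderivative of u^2·e^(-2·u) is -(2·u^2 + 2·u + 1)·e^(-2·u)/4; evaluating from 0 to 0.90 gives 1/4 - 221·e^(-9/5)/200, while the full integral is 1/4.
Taking the ratio yields P = 0.2694.

P ≈ 0.269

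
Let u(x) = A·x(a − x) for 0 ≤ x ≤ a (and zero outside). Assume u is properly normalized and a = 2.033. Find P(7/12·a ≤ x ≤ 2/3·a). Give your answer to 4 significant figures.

P ≈ 0.1367

P = ∫_{7/12·a}^{2/3·a} |u(x)|² dx.
The normalization integral ∫|u|²dx over the whole domain equals a^5/30·A², and A² cancels in the ratio.
Let t = x/a; then A² and the length scale cancel, so P = ∫_{7/12}^{2/3} t^2·(1 - t)^2 dt ÷ ∫_{0}^{1} t^2·(1 - t)^2 dt.
With ∫ t^2·(1 - t)^2 dt = t^3·(6·t^2 - 15·t + 10)/30 + C, the region integral is ≈ 0.00455810 and the full one is 1/30.
Taking the ratio, P = 0.13674.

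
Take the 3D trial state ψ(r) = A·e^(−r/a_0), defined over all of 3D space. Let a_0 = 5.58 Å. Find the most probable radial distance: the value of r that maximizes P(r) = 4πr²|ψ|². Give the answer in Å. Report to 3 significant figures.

Differentiate P(r) = 4πr²|ψ|² with respect to r and set to zero.
Solving yields r = a_0.
With a_0 = 5.58, the most probable radial distance is 5.580 Å.

r ≈ 5.58 Å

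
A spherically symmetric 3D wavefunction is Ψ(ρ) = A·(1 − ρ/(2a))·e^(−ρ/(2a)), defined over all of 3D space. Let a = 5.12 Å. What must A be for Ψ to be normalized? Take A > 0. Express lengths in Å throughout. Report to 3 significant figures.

A ≈ 0.0172 Å^(-3/2)

Normalization requires ∫|Ψ|² 4πρ² dρ = 1, integrated from 0 to ∞.
(Spherical symmetry: dV = 4πρ² dρ.)
Recall ∫₀^∞ ρ^m e^(−ρ/β) dρ = m!·β^(m+1), ∫|Ψ|² 4πρ² dρ = A²·(8·π·a^3).
Hence A² = 1/[8·π·a^3].
Substituting a = 5.12 gives A² = 0.0002964, so A = 0.01722.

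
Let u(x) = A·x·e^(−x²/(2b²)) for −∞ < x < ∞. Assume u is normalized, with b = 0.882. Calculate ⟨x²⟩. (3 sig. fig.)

The expectation value is the |u|²-weighted average of x^2: ∫ x^2|u|² dx.
Using the Gaussian integral ∫_{−∞}^{∞} e^(−αx²) dx = √(π/α), the ratio of the moment integral to the normalization integral gives ⟨x²⟩ = 3·b^2/2.
Putting b = 0.882 gives 1.167.

⟨x^2⟩ ≈ 1.17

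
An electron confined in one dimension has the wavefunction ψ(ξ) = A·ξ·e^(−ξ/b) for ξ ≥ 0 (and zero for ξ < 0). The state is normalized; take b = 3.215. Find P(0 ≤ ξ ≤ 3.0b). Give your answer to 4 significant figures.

P ≈ 0.9380

P = ∫_{0}^{3.0b} |ψ(ξ)|² dξ.
With A² fixed by ∫|ψ|² = 1, i.e. A² = (b^3/4)^(−1), substitute and integrate.
In terms of u = ξ/b (A² and the length scale cancel between numerator and denominator), P = [∫_{0}^{3.0} u^2·e^(-2·u) du] / [∫_{0}^{∞} u^2·e^(-2·u) du].
With ∫ u^2·e^(-2·u) du = -(2·u^2 + 2·u + 1)·e^(-2·u)/4 + C, the region integral is 1/4 - 25·e^(-6)/4 and the full one is 1/4.
This works out to P = 0.93803.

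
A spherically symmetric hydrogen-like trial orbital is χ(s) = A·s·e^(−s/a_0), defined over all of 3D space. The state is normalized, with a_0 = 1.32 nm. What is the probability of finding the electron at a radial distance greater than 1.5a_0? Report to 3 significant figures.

P ≈ 0.815

With dV = 4πs²ds, the probability is ∫|χ|² dV over s > 1.5a_0.
A² is fixed by ∫₀^∞ 4πs²|χ|² ds = 1, i.e. A² = (3·π·a_0^5)^(−1).
Let u = s/a_0; then A², 4π and the length scale all cancel, so P = ∫_{1.5}^{∞} u^4·e^(-2·u) du ÷ ∫_{0}^{∞} u^4·e^(-2·u) du.
Using ∫ u^4·e^(-2·u) du = -(u^4/2 + u^3 + 3·u^2/2 + 3·u/2 + 3/4)·e^(-2·u), the numerator is 393·e^(-3)/32 and the denominator is 3/4.
Taking the ratio yields P = 0.8153.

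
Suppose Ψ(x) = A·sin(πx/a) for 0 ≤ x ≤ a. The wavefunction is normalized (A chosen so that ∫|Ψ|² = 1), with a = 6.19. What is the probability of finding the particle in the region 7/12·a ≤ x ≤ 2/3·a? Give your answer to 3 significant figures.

|Ψ|² is the probability density, so P = ∫_{7/12·a}^{2/3·a} |Ψ|² dx.
Since A² = 1/(a/2), this is the region integral divided by the full normalization integral.
Substituting u = x/a, A² and the length scale cancel in the ratio: P = ∫_{7/12}^{2/3} sin(π·u)^2 du / ∫_{0}^{1} sin(π·u)^2 du.
Using ∫ sin(π·u)^2 du = u/2 - sin(2·π·u)/(4·π), the numerator is -1/(8·π) + 1/24 + √(3)/(8·π) and the denominator is 1/2.
This works out to P = (-3 + π + 3·√(3))/(12·π).

P ≈ 0.142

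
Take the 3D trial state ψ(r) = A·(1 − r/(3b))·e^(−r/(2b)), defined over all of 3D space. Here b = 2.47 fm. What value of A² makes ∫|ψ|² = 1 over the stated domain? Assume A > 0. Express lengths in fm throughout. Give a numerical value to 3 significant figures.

Require ∫ |ψ|² 4πr² dr = 1 over the whole domain.
(Spherical symmetry: dV = 4πr² dr.)
Using ∫₀^∞ rⁿ e^(−αr) dr = n!/αⁿ⁺¹, ∫|ψ|² 4πr² dr = A²·(8·π·b^3/3).
So A² = (8·π·b^3/3)^(−1).
Substituting b = 2.47 gives A² = 0.007921, so A = 0.08900.

A^2 ≈ 0.00792 fm^(-3)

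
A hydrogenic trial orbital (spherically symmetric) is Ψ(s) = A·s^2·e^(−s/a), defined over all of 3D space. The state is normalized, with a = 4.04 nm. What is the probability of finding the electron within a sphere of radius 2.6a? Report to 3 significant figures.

P = ∫ |Ψ|² 4πs² ds over s ≤ 2.6a.
Normalization gives A² = 1/(45·π·a^7/2).
In terms of u = s/a (A², 4π and the length scale all cancel between numerator and denominator), P = [∫_{0}^{2.6} u^6·e^(-2·u) du] / [∫_{0}^{∞} u^6·e^(-2·u) du].
Using ∫ u^6·e^(-2·u) du = -(4·u^6 + 12·u^5 + 30·u^4 + 60·u^3 + 90·u^2 + 90·u + 45)·e^(-2·u)/8, the numerator is ≈ 1.5053 and the denominator is 45/8.
This evaluates to P = 0.2676.

P ≈ 0.268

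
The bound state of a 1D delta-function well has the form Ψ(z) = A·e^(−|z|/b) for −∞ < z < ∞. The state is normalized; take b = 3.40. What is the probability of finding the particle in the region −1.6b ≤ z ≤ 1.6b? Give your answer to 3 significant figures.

P ≈ 0.959

|Ψ|² is the probability density, so P = ∫_{−1.6b}^{1.6b} |Ψ|² dz.
Since A² = 1/(b), this is the region integral divided by the full normalization integral.
By symmetry take twice the z ≥ 0 contribution in numerator and denominator; the 2's cancel. Let u = z/b; then A² and the length scale cancel, so P = ∫_{0}^{1.6} e^(-2·u) du ÷ ∫_{0}^{∞} e^(-2·u) du.
An antiderivative of e^(-2·u) is -e^(-2·u)/2; evaluating from 0 to 1.6 gives 1/2 - e^(-16/5)/2, while the full integral is 1/2.
This works out to P = 0.9592.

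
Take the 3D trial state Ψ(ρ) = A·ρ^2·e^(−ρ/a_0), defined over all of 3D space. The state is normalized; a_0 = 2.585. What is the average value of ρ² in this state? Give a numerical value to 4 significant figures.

⟨ρ^2⟩ ≈ 93.55

By definition ⟨ρ²⟩ = ∫ ρ^2 |Ψ(ρ)|² 4πρ² dρ.
Using ∫₀^∞ ρⁿ e^(−αρ) dρ = n!/αⁿ⁺¹, since the A² factors cancel between numerator and denominator, ⟨ρ²⟩ = 14·a_0^2.
With a_0 = 2.585, ⟨ρ^2⟩ = 93.551.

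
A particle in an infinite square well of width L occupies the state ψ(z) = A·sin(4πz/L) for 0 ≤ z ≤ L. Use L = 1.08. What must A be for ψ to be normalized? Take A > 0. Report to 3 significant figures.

A ≈ 1.36

We need A² ∫|f|² dz = 1, taking the integral from 0 to L.
Carrying out the integral gives A² · L/2.
Setting this equal to 1 gives A² = 1/(L/2).
With L = 1.08: A² = 1.852 and A = 1.361.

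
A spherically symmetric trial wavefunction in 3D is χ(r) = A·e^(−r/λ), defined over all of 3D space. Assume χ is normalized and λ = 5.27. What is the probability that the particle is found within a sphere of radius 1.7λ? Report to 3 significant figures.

P = ∫ |χ|² 4πr² dr over r ≤ 1.7λ.
Normalization gives A² = 1/(π·λ^3).
In terms of u = r/λ (A², 4π and the length scale all cancel between numerator and denominator), P = [∫_{0}^{1.7} u^2·e^(-2·u) du] / [∫_{0}^{∞} u^2·e^(-2·u) du].
An antiderivative of u^2·e^(-2·u) is -(2·u^2 + 2·u + 1)·e^(-2·u)/4; evaluating from 0 to 1.7 gives 1/4 - 509·e^(-17/5)/200, while the full integral is 1/4.
The region integral divided by the full integral gives P = 0.6603.

P ≈ 0.660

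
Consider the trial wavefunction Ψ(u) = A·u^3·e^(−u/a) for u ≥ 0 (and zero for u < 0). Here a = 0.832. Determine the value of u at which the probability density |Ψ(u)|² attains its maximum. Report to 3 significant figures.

u ≈ 2.50

Differentiate |Ψ(u)|² with respect to u and set to zero.
Solving yields u = 3·a.
With a = 0.832, the most probable position is 2.496.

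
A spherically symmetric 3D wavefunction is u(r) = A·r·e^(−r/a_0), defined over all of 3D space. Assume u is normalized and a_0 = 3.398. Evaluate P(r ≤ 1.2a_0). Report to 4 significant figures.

Integrate the radial probability density 4πr²|u|² over r ≤ 1.2a_0.
A² is fixed by ∫₀^∞ 4πr²|u|² dr = 1, i.e. A² = (3·π·a_0^5)^(−1).
Substituting t = r/a_0, A², 4π and the length scale all cancel in the ratio: P = ∫_{0}^{1.2} t^4·e^(-2·t) dt / ∫_{0}^{∞} t^4·e^(-2·t) dt.
Using ∫ t^4·e^(-2·t) dt = -(t^4/2 + t^3 + 3·t^2/2 + 3·t/2 + 3/4)·e^(-2·t), the numerator is ≈ 0.0719014 and the denominator is 3/4.
The region integral divided by the full integral gives P = 0.095869.

P ≈ 0.09587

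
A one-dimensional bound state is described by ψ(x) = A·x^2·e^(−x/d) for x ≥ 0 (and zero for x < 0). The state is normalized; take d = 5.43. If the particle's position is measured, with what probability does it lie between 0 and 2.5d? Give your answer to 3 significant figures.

|ψ|² is the probability density, so P = ∫_{0}^{2.5d} |ψ|² dx.
The normalization integral ∫|ψ|²dx over the whole domain equals 3·d^5/4·A², and A² cancels in the ratio.
Substituting u = x/d, A² and the length scale cancel in the ratio: P = ∫_{0}^{2.5} u^4·e^(-2·u) du / ∫_{0}^{∞} u^4·e^(-2·u) du.
Using ∫ u^4·e^(-2·u) du = -(u^4/2 + u^3 + 3·u^2/2 + 3·u/2 + 3/4)·e^(-2·u), the numerator is 3/4 - 1569·e^(-5)/32 and the denominator is 3/4.
Taking the ratio, P = 0.5595.

P ≈ 0.560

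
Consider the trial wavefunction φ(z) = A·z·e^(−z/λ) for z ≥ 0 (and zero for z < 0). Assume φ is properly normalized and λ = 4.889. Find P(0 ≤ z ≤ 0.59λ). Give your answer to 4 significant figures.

P ≈ 0.1162

|φ|² is the probability density, so P = ∫_{0}^{0.59λ} |φ|² dz.
Since A² = 1/(λ^3/4), this is the region integral divided by the full normalization integral.
Substituting u = z/λ, A² and the length scale cancel in the ratio: P = ∫_{0}^{0.59} u^2·e^(-2·u) du / ∫_{0}^{∞} u^2·e^(-2·u) du.
With ∫ u^2·e^(-2·u) du = -(2·u^2 + 2·u + 1)·e^(-2·u)/4 + C, the region integral is ≈ 0.0290512 and the full one is 1/4.
The result is P = 0.11620.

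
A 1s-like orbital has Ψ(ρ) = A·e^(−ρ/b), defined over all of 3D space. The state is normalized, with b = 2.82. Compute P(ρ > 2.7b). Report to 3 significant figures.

With dV = 4πρ²dρ, the probability is ∫|Ψ|² dV over ρ > 2.7b.
A² is fixed by ∫₀^∞ 4πρ²|Ψ|² dρ = 1, i.e. A² = (π·b^3)^(−1).
Substituting u = ρ/b, A², 4π and the length scale all cancel in the ratio: P = ∫_{2.7}^{∞} u^2·e^(-2·u) du / ∫_{0}^{∞} u^2·e^(-2·u) du.
An antiderivative of u^2·e^(-2·u) is -(2·u^2 + 2·u + 1)·e^(-2·u)/4; evaluating from 2.7 to ∞ gives 1049·e^(-27/5)/200, while the full integral is 1/4.
This evaluates to P = 0.09476.

P ≈ 0.0948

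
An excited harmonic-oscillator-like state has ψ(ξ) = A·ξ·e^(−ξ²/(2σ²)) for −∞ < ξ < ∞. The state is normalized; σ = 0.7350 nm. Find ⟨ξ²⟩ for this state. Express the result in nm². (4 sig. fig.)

⟨ξ^2⟩ ≈ 0.8103 nm^2

By definition ⟨ξ²⟩ = ∫ ξ^2 |ψ(ξ)|² dξ.
With ∫_{−∞}^{∞} ξ^(2m) e^(−αξ²) dξ = (2m−1)!!·√π / (2^m α^(m+1/2)), evaluating both integrals, ⟨ξ²⟩ = 3·σ^2/2.
Putting σ = 0.7350 gives 0.81034.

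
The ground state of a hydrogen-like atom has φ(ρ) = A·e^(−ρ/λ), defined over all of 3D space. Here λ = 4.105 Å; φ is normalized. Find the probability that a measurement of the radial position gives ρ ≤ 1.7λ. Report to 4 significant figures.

P ≈ 0.6603

With dV = 4πρ²dρ, the probability is ∫|φ|² dV over ρ ≤ 1.7λ.
Normalization gives A² = 1/(π·λ^3).
Substituting u = ρ/λ, A², 4π and the length scale all cancel in the ratio: P = ∫_{0}^{1.7} u^2·e^(-2·u) du / ∫_{0}^{∞} u^2·e^(-2·u) du.
Using ∫ u^2·e^(-2·u) du = -(2·u^2 + 2·u + 1)·e^(-2·u)/4, the numerator is 1/4 - 509·e^(-17/5)/200 and the denominator is 1/4.
This evaluates to P = 0.66026.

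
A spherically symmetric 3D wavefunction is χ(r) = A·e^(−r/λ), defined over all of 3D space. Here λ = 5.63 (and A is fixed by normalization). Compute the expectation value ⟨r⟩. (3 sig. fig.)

⟨r⟩ ≈ 8.45

The expectation value is the |χ|²-weighted average of r: ∫ r|χ|² 4πr² dr.
Using ∫₀^∞ rⁿ e^(−αr) dr = n!/αⁿ⁺¹, evaluating both integrals, ⟨r⟩ = 3·λ/2.
Putting λ = 5.63 gives 8.445.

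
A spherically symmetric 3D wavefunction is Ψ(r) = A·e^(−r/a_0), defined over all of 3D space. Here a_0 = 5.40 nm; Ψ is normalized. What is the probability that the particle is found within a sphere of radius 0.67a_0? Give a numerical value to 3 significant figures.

P ≈ 0.152

With dV = 4πr²dr, the probability is ∫|Ψ|² dV over r ≤ 0.67a_0.
The full normalization integral is A²·[π·a_0^3] = 1, fixing A².
Substituting u = r/a_0, A², 4π and the length scale all cancel in the ratio: P = ∫_{0}^{0.67} u^2·e^(-2·u) du / ∫_{0}^{∞} u^2·e^(-2·u) du.
With ∫ u^2·e^(-2·u) du = -(2·u^2 + 2·u + 1)·e^(-2·u)/4 + C, the region integral is ≈ 0.038049 and the full one is 1/4.
This evaluates to P = 0.1522.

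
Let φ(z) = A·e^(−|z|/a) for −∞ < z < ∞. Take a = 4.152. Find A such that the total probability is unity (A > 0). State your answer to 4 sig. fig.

Require ∫ |φ|² dz = 1 over the whole domain.
The integral (without the A² prefactor) comes out to a.
Hence A² = 1/[a].
With a = 4.152: A² = 0.24085 and A = 0.49076.

A ≈ 0.4908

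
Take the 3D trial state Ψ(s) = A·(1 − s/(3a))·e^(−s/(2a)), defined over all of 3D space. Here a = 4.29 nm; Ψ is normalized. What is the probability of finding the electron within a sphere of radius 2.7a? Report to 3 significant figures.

P ≈ 0.352

Integrate the radial probability density 4πs²|Ψ|² over s ≤ 2.7a.
Normalization gives A² = 1/(8·π·a^3/3).
Substituting u = s/a, A², 4π and the length scale all cancel in the ratio: P = ∫_{0}^{2.7} u^2·(1 - u/3)^2·e^(-u) du / ∫_{0}^{∞} u^2·(1 - u/3)^2·e^(-u) du.
With ∫ u^2·(1 - u/3)^2·e^(-u) du = (-u^4 + 2·u^3 - 3·u^2 - 6·u - 6)·e^(-u)/9 + C, the region integral is ≈ 0.23470 and the full one is 2/3.
This evaluates to P = 0.3520.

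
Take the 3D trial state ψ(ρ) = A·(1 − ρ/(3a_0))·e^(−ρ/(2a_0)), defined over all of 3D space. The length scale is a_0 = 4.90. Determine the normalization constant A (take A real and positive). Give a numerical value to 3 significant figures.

The normalization condition is ∫|ψ|² 4πρ² dρ = 1 from 0 to ∞.
(Spherical symmetry: dV = 4πρ² dρ.)
Using ∫₀^∞ ρⁿ e^(−αρ) dρ = n!/αⁿ⁺¹, the integral (without the A² prefactor) comes out to 8·π·a_0^3/3.
Substituting a_0 = 4.90 gives A² = 0.001015, so A = 0.03185.

A ≈ 0.0319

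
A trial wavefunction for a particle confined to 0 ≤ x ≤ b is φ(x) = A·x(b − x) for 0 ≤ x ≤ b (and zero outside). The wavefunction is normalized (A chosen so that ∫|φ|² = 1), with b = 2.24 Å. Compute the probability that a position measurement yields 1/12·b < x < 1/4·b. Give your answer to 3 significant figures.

P ≈ 0.0984

P = ∫_{1/12·b}^{1/4·b} |φ(x)|² dx.
With A² fixed by ∫|φ|² = 1, i.e. A² = (b^5/30)^(−1), substitute and integrate.
Let u = x/b; then A² and the length scale cancel, so P = ∫_{1/12}^{1/4} u^2·(1 - u)^2 du ÷ ∫_{0}^{1} u^2·(1 - u)^2 du.
An antiderivative of u^2·(1 - u)^2 is u^3·(6·u^2 - 15·u + 10)/30; evaluating from 1/12 to 1/4 gives ≈ 0.0032809, while the full integral is 1/30.
This works out to P = 0.09843.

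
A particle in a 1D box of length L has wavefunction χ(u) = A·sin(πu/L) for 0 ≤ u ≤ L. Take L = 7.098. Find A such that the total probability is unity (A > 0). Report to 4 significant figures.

The normalization condition is ∫|χ|² du = 1 from 0 to L.
∫|χ|² du = A²·(L/2).
So A² = (L/2)^(−1).
Plugging in L = 7.098 yields A = 0.53082.

A ≈ 0.5308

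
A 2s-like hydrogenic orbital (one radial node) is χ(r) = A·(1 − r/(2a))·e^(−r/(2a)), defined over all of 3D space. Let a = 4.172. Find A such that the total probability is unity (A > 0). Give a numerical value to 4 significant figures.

A ≈ 0.02341

The normalization condition is ∫|χ|² 4πr² dr = 1 from 0 to ∞.
(Spherical symmetry: dV = 4πr² dr.)
Carrying out the integral gives A² · 8·π·a^3.
Hence A² = 1/[8·π·a^3].
Substituting a = 4.172 gives A² = 0.00054793, so A = 0.023408.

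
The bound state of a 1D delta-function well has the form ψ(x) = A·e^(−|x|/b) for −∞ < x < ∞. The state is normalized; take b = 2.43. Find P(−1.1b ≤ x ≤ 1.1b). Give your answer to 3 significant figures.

The probability is P = ∫ |ψ|² dx over [−1.1b, 1.1b].
The normalization integral ∫|ψ|²dx over the whole domain equals b·A², and A² cancels in the ratio.
Both integrals are even about x = 0, so only the x ≥ 0 halves are needed (the factors of 2 cancel). Let u = x/b; then A² and the length scale cancel, so P = ∫_{0}^{1.1} e^(-2·u) du ÷ ∫_{0}^{∞} e^(-2·u) du.
With ∫ e^(-2·u) du = -e^(-2·u)/2 + C, the region integral is 1/2 - e^(-11/5)/2 and the full one is 1/2.
Taking the ratio, P = 0.8892.

P ≈ 0.889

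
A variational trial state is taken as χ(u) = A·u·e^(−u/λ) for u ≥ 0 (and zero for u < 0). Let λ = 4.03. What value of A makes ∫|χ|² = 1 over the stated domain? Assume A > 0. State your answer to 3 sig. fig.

A ≈ 0.247

Require ∫ |χ|² du = 1 over the whole domain.
Recall ∫₀^∞ u^m e^(−u/β) du = m!·β^(m+1), ∫|χ|² du = A²·(λ^3/4).
So A² = (λ^3/4)^(−1).
With λ = 4.03: A² = 0.06111 and A = 0.2472.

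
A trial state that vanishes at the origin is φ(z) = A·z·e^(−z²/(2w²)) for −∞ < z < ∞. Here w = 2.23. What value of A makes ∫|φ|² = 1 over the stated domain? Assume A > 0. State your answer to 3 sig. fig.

We need A² ∫|f|² dz = 1, taking the integral from −∞ to ∞.
With φ = A·z·e^(−z²/(2w²)), the integral evaluates to A²·[√(π)·w^3/2].
So A² = (√(π)·w^3/2)^(−1).
With w = 2.23: A² = 0.1018 and A = 0.3190.

A ≈ 0.319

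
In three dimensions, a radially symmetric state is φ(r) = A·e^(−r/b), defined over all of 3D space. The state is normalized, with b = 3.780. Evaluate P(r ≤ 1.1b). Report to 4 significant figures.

P ≈ 0.3773

With dV = 4πr²dr, the probability is ∫|φ|² dV over r ≤ 1.1b.
Normalization gives A² = 1/(π·b^3).
Substituting u = r/b, A², 4π and the length scale all cancel in the ratio: P = ∫_{0}^{1.1} u^2·e^(-2·u) du / ∫_{0}^{∞} u^2·e^(-2·u) du.
Using ∫ u^2·e^(-2·u) du = -(2·u^2 + 2·u + 1)·e^(-2·u)/4, the numerator is 1/4 - 281·e^(-11/5)/200 and the denominator is 1/4.
Taking the ratio yields P = 0.37729.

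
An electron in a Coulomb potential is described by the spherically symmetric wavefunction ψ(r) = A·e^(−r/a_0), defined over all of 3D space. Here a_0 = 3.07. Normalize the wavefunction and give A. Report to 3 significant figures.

We need A² ∫|f|² 4πr² dr = 1, taking the integral from 0 to ∞.
The angular integral contributes 4π, leaving ∫₀^∞ r²|ψ|² dr.
Recall ∫₀^∞ r^m e^(−r/β) dr = m!·β^(m+1), the integral (without the A² prefactor) comes out to π·a_0^3.
With a_0 = 3.07: A² = 0.01100 and A = 0.1049.

A ≈ 0.105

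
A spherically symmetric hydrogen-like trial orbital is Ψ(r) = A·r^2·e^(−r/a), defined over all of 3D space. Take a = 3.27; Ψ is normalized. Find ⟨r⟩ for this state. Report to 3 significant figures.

By definition ⟨r⟩ = ∫ r |Ψ(r)|² 4πr² dr.
Recall ∫₀^∞ r^m e^(−r/β) dr = m!·β^(m+1), evaluating both integrals, ⟨r⟩ = 7·a/2.
Putting a = 3.27 gives 11.45.

⟨r⟩ ≈ 11.4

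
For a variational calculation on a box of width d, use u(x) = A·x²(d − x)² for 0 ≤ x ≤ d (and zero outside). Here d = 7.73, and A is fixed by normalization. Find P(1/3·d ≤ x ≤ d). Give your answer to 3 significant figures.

P ≈ 0.855

The probability is P = ∫ |u|² dx over [1/3·d, d].
Since A² = 1/(d^9/630), this is the region integral divided by the full normalization integral.
In terms of t = x/d (A² and the length scale cancel between numerator and denominator), P = [∫_{1/3}^{1} t^4·(1 - t)^4 dt] / [∫_{0}^{1} t^4·(1 - t)^4 dt].
Using ∫ t^4·(1 - t)^4 dt = t^5·(70·t^4 - 315·t^3 + 540·t^2 - 420·t + 126)/630, the numerator is ≈ 0.0013574 and the denominator is 1/630.
This works out to P = 0.8552.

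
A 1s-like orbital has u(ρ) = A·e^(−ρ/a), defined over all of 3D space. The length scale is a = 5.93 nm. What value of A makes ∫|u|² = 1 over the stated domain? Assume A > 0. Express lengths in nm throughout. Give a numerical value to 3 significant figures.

The normalization condition is ∫|u|² 4πρ² dρ = 1 from 0 to ∞.
(Spherical symmetry: dV = 4πρ² dρ.)
Carrying out the integral gives A² · π·a^3.
Setting this equal to 1 gives A² = 1/(π·a^3).
Substituting a = 5.93 gives A² = 0.001526, so A = 0.03907.

A ≈ 0.0391 nm^(-3/2)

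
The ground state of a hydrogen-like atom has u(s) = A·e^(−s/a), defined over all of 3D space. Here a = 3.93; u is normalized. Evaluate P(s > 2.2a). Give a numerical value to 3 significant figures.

P ≈ 0.185

P = ∫ |u|² 4πs² ds over s > 2.2a.
The full normalization integral is A²·[π·a^3] = 1, fixing A².
Let t = s/a; then A², 4π and the length scale all cancel, so P = ∫_{2.2}^{∞} t^2·e^(-2·t) dt ÷ ∫_{0}^{∞} t^2·e^(-2·t) dt.
With ∫ t^2·e^(-2·t) dt = -(2·t^2 + 2·t + 1)·e^(-2·t)/4 + C, the region integral is 377·e^(-22/5)/100 and the full one is 1/4.
Taking the ratio yields P = 0.1851.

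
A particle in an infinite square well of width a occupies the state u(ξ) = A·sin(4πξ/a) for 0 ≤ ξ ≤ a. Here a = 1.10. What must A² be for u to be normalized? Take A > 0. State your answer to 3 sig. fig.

A^2 ≈ 1.82

Require ∫ |u|² dξ = 1 over the whole domain.
With u = A·sin(4πξ/a), the integral evaluates to A²·[a/2].
Plugging in a = 1.10 yields A = 1.348.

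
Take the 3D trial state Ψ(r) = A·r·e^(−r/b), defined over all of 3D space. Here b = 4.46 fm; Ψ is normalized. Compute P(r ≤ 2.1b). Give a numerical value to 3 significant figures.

P = ∫ |Ψ|² 4πr² dr over r ≤ 2.1b.
A² is fixed by ∫₀^∞ 4πr²|Ψ|² dr = 1, i.e. A² = (3·π·b^5)^(−1).
Let u = r/b; then A², 4π and the length scale all cancel, so P = ∫_{0}^{2.1} u^4·e^(-2·u) du ÷ ∫_{0}^{∞} u^4·e^(-2·u) du.
An antiderivative of u^4·e^(-2·u) is -(u^4/2 + u^3 + 3·u^2/2 + 3·u/2 + 3/4)·e^(-2·u); evaluating from 0 to 2.1 gives ≈ 0.30763, while the full integral is 3/4.
The region integral divided by the full integral gives P = 0.4102.

P ≈ 0.410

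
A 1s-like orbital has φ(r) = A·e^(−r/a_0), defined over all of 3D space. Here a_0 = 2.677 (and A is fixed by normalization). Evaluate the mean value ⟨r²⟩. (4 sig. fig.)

⟨r^2⟩ ≈ 21.50

The expectation value is the |φ|²-weighted average of r^2: ∫ r^2|φ|² 4πr² dr.
Since the A² factors cancel between numerator and denominator, ⟨r²⟩ = 3·a_0^2.
Putting a_0 = 2.677 gives 21.499.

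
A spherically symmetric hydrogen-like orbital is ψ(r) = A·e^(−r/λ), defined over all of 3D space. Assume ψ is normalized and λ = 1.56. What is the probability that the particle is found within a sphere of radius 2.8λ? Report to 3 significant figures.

P ≈ 0.918

Integrate the radial probability density 4πr²|ψ|² over r ≤ 2.8λ.
Normalization gives A² = 1/(π·λ^3).
Let u = r/λ; then A², 4π and the length scale all cancel, so P = ∫_{0}^{2.8} u^2·e^(-2·u) du ÷ ∫_{0}^{∞} u^2·e^(-2·u) du.
Using ∫ u^2·e^(-2·u) du = -(2·u^2 + 2·u + 1)·e^(-2·u)/4, the numerator is 1/4 - 557·e^(-28/5)/100 and the denominator is 1/4.
This evaluates to P = 0.9176.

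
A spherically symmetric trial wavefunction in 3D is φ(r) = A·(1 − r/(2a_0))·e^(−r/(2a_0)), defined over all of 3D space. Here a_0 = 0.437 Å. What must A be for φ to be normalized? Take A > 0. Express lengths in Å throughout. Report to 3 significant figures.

A ≈ 0.690 Å^(-3/2)

We need A² ∫|f|² 4πr² dr = 1, taking the integral from 0 to ∞.
The angular integral contributes 4π, leaving ∫₀^∞ r²|φ|² dr.
Carrying out the integral gives A² · 8·π·a_0^3.
So A² = (8·π·a_0^3)^(−1).
Plugging in a_0 = 0.437 yields A = 0.6905.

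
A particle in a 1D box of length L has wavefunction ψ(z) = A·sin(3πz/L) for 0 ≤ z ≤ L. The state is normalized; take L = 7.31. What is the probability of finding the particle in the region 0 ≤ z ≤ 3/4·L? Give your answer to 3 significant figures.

P ≈ 0.697

P = ∫_{0}^{3/4·L} |ψ(z)|² dz.
The normalization integral ∫|ψ|²dz over the whole domain equals L/2·A², and A² cancels in the ratio.
Substituting u = z/L, A² and the length scale cancel in the ratio: P = ∫_{0}^{3/4} sin(3·π·u)^2 du / ∫_{0}^{1} sin(3·π·u)^2 du.
With ∫ sin(3·π·u)^2 du = u/2 - sin(6·π·u)/(12·π) + C, the region integral is 3/8 - 1/(12·π) and the full one is 1/2.
Evaluating gives P = (-2 + 9·π)/(12·π).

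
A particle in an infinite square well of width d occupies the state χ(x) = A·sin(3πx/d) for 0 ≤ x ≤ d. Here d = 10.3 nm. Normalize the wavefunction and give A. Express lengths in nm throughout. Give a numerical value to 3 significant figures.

Normalization requires ∫|χ|² dx = 1, integrated from 0 to d.
Using sin²θ = (1 − cos 2θ)/2, ∫|χ|² dx = A²·(d/2).
Hence A² = 1/[d/2].
Substituting d = 10.3 gives A² = 0.1942, so A = 0.4407.

A ≈ 0.441 nm^(-1/2)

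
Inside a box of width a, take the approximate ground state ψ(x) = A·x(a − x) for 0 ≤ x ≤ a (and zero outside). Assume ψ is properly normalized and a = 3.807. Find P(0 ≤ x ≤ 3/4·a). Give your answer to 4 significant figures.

The probability is P = ∫ |ψ|² dx over [0, 3/4·a].
Since A² = 1/(a^5/30), this is the region integral divided by the full normalization integral.
Substituting u = x/a, A² and the length scale cancel in the ratio: P = ∫_{0}^{3/4} u^2·(1 - u)^2 du / ∫_{0}^{1} u^2·(1 - u)^2 du.
With ∫ u^2·(1 - u)^2 du = u^3·(6·u^2 - 15·u + 10)/30 + C, the region integral is 153/5120 and the full one is 1/30.
The result is P = 459/512.

P ≈ 0.8965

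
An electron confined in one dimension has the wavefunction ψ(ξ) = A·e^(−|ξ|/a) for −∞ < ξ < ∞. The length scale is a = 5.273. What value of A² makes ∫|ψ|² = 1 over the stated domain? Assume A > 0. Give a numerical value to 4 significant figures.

Normalization requires ∫|ψ|² dξ = 1, integrated from −∞ to ∞.
∫|ψ|² dξ = A²·(a).
So A² = (a)^(−1).
Substituting a = 5.273 gives A² = 0.18965, so A = 0.43548.

A^2 ≈ 0.1896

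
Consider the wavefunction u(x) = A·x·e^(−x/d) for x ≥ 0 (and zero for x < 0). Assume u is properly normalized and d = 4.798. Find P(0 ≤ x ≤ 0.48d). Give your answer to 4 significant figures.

|u|² is the probability density, so P = ∫_{0}^{0.48d} |u|² dx.
Since A² = 1/(d^3/4), this is the region integral divided by the full normalization integral.
Let t = x/d; then A² and the length scale cancel, so P = ∫_{0}^{0.48} t^2·e^(-2·t) dt ÷ ∫_{0}^{∞} t^2·e^(-2·t) dt.
An antiderivative of t^2·e^(-2·t) is -(2·t^2 + 2·t + 1)·e^(-2·t)/4; evaluating from 0 to 0.48 gives 1/4 - 1513·e^(-24/25)/2500, while the full integral is 1/4.
Evaluating gives P = 0.073093.

P ≈ 0.07309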